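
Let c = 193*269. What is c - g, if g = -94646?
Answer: 146563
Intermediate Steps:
c = 51917
c - g = 51917 - 1*(-94646) = 51917 + 94646 = 146563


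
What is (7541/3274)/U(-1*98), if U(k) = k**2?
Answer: 7541/31443496 ≈ 0.00023983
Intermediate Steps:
(7541/3274)/U(-1*98) = (7541/3274)/((-1*98)**2) = (7541*(1/3274))/((-98)**2) = (7541/3274)/9604 = (7541/3274)*(1/9604) = 7541/31443496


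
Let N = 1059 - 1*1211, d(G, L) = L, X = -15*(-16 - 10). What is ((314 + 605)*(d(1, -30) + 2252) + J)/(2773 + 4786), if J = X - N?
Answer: 2042560/7559 ≈ 270.22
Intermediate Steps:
X = 390 (X = -15*(-26) = 390)
N = -152 (N = 1059 - 1211 = -152)
J = 542 (J = 390 - 1*(-152) = 390 + 152 = 542)
((314 + 605)*(d(1, -30) + 2252) + J)/(2773 + 4786) = ((314 + 605)*(-30 + 2252) + 542)/(2773 + 4786) = (919*2222 + 542)/7559 = (2042018 + 542)*(1/7559) = 2042560*(1/7559) = 2042560/7559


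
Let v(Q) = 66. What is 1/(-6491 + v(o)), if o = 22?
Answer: -1/6425 ≈ -0.00015564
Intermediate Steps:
1/(-6491 + v(o)) = 1/(-6491 + 66) = 1/(-6425) = -1/6425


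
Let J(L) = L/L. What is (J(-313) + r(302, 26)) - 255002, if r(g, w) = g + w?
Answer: -254673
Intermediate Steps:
J(L) = 1
(J(-313) + r(302, 26)) - 255002 = (1 + (302 + 26)) - 255002 = (1 + 328) - 255002 = 329 - 255002 = -254673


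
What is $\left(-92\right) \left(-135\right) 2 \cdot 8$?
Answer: $198720$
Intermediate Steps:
$\left(-92\right) \left(-135\right) 2 \cdot 8 = 12420 \cdot 16 = 198720$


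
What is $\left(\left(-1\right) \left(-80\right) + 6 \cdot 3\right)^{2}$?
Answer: $9604$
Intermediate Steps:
$\left(\left(-1\right) \left(-80\right) + 6 \cdot 3\right)^{2} = \left(80 + 18\right)^{2} = 98^{2} = 9604$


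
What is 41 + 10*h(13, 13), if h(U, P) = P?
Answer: 171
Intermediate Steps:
41 + 10*h(13, 13) = 41 + 10*13 = 41 + 130 = 171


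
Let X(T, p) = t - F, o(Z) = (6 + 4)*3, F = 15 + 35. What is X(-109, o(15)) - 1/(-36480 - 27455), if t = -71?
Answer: -7736134/63935 ≈ -121.00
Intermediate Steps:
F = 50
o(Z) = 30 (o(Z) = 10*3 = 30)
X(T, p) = -121 (X(T, p) = -71 - 1*50 = -71 - 50 = -121)
X(-109, o(15)) - 1/(-36480 - 27455) = -121 - 1/(-36480 - 27455) = -121 - 1/(-63935) = -121 - 1*(-1/63935) = -121 + 1/63935 = -7736134/63935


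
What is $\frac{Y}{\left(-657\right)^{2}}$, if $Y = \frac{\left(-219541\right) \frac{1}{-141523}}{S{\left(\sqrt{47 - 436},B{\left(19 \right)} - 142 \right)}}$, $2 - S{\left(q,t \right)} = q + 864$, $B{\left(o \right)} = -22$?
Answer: $- \frac{189244342}{45415029457458891} + \frac{219541 i \sqrt{389}}{45415029457458891} \approx -4.167 \cdot 10^{-9} + 9.5343 \cdot 10^{-11} i$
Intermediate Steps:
$S{\left(q,t \right)} = -862 - q$ ($S{\left(q,t \right)} = 2 - \left(q + 864\right) = 2 - \left(864 + q\right) = -862 - q$)
$Y = \frac{219541}{141523 \left(-862 - i \sqrt{389}\right)}$ ($Y = \frac{\left(-219541\right) \frac{1}{-141523}}{-862 - \sqrt{47 - 436}} = \frac{\left(-219541\right) \left(- \frac{1}{141523}\right)}{-862 - \sqrt{-389}} = \frac{219541}{141523 \left(-862 - i \sqrt{389}\right)} \approx -0.0017987 + 4.1155 \cdot 10^{-5} i$)
$\frac{Y}{\left(-657\right)^{2}} = \frac{- \frac{189244342}{105212868459} + \frac{219541 i \sqrt{389}}{105212868459}}{\left(-657\right)^{2}} = \frac{- \frac{189244342}{105212868459} + \frac{219541 i \sqrt{389}}{105212868459}}{431649} = \left(- \frac{189244342}{105212868459} + \frac{219541 i \sqrt{389}}{105212868459}\right) \frac{1}{431649} = - \frac{189244342}{45415029457458891} + \frac{219541 i \sqrt{389}}{45415029457458891}$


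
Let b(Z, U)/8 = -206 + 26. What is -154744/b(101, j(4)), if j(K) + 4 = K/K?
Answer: 19343/180 ≈ 107.46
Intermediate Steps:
j(K) = -3 (j(K) = -4 + K/K = -4 + 1 = -3)
b(Z, U) = -1440 (b(Z, U) = 8*(-206 + 26) = 8*(-180) = -1440)
-154744/b(101, j(4)) = -154744/(-1440) = -154744*(-1/1440) = 19343/180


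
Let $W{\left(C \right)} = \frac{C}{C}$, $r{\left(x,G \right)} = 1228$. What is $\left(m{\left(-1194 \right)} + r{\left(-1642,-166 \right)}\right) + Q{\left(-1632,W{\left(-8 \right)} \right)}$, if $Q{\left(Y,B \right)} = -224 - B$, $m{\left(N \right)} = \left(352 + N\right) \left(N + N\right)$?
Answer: $2011699$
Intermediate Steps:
$W{\left(C \right)} = 1$
$m{\left(N \right)} = 2 N \left(352 + N\right)$ ($m{\left(N \right)} = \left(352 + N\right) 2 N = 2 N \left(352 + N\right)$)
$\left(m{\left(-1194 \right)} + r{\left(-1642,-166 \right)}\right) + Q{\left(-1632,W{\left(-8 \right)} \right)} = \left(2 \left(-1194\right) \left(352 - 1194\right) + 1228\right) - 225 = \left(2 \left(-1194\right) \left(-842\right) + 1228\right) - 225 = \left(2010696 + 1228\right) - 225 = 2011924 - 225 = 2011699$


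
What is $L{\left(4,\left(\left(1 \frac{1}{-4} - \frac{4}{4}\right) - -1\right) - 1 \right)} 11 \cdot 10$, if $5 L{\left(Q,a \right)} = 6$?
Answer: $132$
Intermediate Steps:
$L{\left(Q,a \right)} = \frac{6}{5}$ ($L{\left(Q,a \right)} = \frac{1}{5} \cdot 6 = \frac{6}{5}$)
$L{\left(4,\left(\left(1 \frac{1}{-4} - \frac{4}{4}\right) - -1\right) - 1 \right)} 11 \cdot 10 = \frac{6}{5} \cdot 11 \cdot 10 = \frac{66}{5} \cdot 10 = 132$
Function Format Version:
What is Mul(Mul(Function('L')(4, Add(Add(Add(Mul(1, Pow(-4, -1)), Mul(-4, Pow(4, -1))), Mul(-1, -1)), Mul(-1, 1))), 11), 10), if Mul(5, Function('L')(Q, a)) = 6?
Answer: 132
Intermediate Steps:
Function('L')(Q, a) = Rational(6, 5) (Function('L')(Q, a) = Mul(Rational(1, 5), 6) = Rational(6, 5))
Mul(Mul(Function('L')(4, Add(Add(Add(Mul(1, Pow(-4, -1)), Mul(-4, Pow(4, -1))), Mul(-1, -1)), Mul(-1, 1))), 11), 10) = Mul(Mul(Rational(6, 5), 11), 10) = Mul(Rational(66, 5), 10) = 132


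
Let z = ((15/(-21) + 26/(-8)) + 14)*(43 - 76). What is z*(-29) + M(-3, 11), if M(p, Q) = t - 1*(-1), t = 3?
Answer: 269029/28 ≈ 9608.2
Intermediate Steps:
M(p, Q) = 4 (M(p, Q) = 3 - 1*(-1) = 3 + 1 = 4)
z = -9273/28 (z = ((15*(-1/21) + 26*(-⅛)) + 14)*(-33) = ((-5/7 - 13/4) + 14)*(-33) = (-111/28 + 14)*(-33) = (281/28)*(-33) = -9273/28 ≈ -331.18)
z*(-29) + M(-3, 11) = -9273/28*(-29) + 4 = 268917/28 + 4 = 269029/28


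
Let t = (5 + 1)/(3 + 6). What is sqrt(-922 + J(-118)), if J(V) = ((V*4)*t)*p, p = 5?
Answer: I*sqrt(22458)/3 ≈ 49.953*I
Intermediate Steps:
t = 2/3 (t = 6/9 = 6*(1/9) = 2/3 ≈ 0.66667)
J(V) = 40*V/3 (J(V) = ((V*4)*(2/3))*5 = ((4*V)*(2/3))*5 = (8*V/3)*5 = 40*V/3)
sqrt(-922 + J(-118)) = sqrt(-922 + (40/3)*(-118)) = sqrt(-922 - 4720/3) = sqrt(-7486/3) = I*sqrt(22458)/3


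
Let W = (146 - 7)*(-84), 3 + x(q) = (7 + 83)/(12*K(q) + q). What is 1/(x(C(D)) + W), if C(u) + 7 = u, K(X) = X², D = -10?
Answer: -3451/40304139 ≈ -8.5624e-5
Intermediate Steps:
C(u) = -7 + u
x(q) = -3 + 90/(q + 12*q²) (x(q) = -3 + (7 + 83)/(12*q² + q) = -3 + 90/(q + 12*q²))
W = -11676 (W = 139*(-84) = -11676)
1/(x(C(D)) + W) = 1/(3*(30 - (-7 - 10) - 12*(-7 - 10)²)/((-7 - 10)*(1 + 12*(-7 - 10))) - 11676) = 1/(3*(30 - 1*(-17) - 12*(-17)²)/(-17*(1 + 12*(-17))) - 11676) = 1/(3*(-1/17)*(30 + 17 - 12*289)/(1 - 204) - 11676) = 1/(3*(-1/17)*(30 + 17 - 3468)/(-203) - 11676) = 1/(3*(-1/17)*(-1/203)*(-3421) - 11676) = 1/(-10263/3451 - 11676) = 1/(-40304139/3451) = -3451/40304139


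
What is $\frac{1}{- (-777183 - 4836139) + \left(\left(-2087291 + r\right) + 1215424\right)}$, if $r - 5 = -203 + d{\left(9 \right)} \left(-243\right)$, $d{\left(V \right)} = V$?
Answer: $\frac{1}{4739070} \approx 2.1101 \cdot 10^{-7}$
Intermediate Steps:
$r = -2385$ ($r = 5 + \left(-203 + 9 \left(-243\right)\right) = 5 - 2390 = -2385$)
$\frac{1}{- (-777183 - 4836139) + \left(\left(-2087291 + r\right) + 1215424\right)} = \frac{1}{- (-777183 - 4836139) + \left(\left(-2087291 - 2385\right) + 1215424\right)} = \frac{1}{- (-777183 - 4836139) + \left(-2089676 + 1215424\right)} = \frac{1}{\left(-1\right) \left(-5613322\right) - 874252} = \frac{1}{5613322 - 874252} = \frac{1}{4739070}$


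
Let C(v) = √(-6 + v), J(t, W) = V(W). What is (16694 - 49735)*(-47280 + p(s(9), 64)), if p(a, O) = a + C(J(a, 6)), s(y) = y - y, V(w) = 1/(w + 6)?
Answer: 1562178480 - 33041*I*√213/6 ≈ 1.5622e+9 - 80370.0*I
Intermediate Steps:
V(w) = 1/(6 + w)
J(t, W) = 1/(6 + W)
s(y) = 0
p(a, O) = a + I*√213/6 (p(a, O) = a + √(-6 + 1/(6 + 6)) = a + √(-6 + 1/12) = a + √(-71/12) = a + I*√213/6)
(16694 - 49735)*(-47280 + p(s(9), 64)) = (16694 - 49735)*(-47280 + (0 + I*√213/6)) = -33041*(-47280 + I*√213/6) = 1562178480 - 33041*I*√213/6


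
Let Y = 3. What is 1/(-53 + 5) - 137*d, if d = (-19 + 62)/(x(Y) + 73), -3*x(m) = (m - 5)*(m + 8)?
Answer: -848545/11568 ≈ -73.353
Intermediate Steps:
x(m) = -(-5 + m)*(8 + m)/3 (x(m) = -(m - 5)*(m + 8)/3 = -(-5 + m)*(8 + m)/3)
d = 129/241 (d = (-19 + 62)/((40/3 - 1*3 - ⅓*3²) + 73) = 43/((40/3 - 3 - ⅓*9) + 73) = 43/((40/3 - 3 - 3) + 73) = 43/(22/3 + 73) = 43/(241/3) = 43*(3/241) = 129/241 ≈ 0.53527)
1/(-53 + 5) - 137*d = 1/(-53 + 5) - 137*129/241 = 1/(-48) - 17673/241 = -1/48 - 17673/241 = -848545/11568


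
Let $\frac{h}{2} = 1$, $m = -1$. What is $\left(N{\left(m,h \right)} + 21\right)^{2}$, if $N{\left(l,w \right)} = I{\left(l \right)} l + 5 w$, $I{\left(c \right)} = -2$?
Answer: $1089$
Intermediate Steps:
$h = 2$ ($h = 2 \cdot 1 = 2$)
$N{\left(l,w \right)} = - 2 l + 5 w$
$\left(N{\left(m,h \right)} + 21\right)^{2} = \left(\left(\left(-2\right) \left(-1\right) + 5 \cdot 2\right) + 21\right)^{2} = \left(\left(2 + 10\right) + 21\right)^{2} = \left(12 + 21\right)^{2} = 33^{2} = 1089$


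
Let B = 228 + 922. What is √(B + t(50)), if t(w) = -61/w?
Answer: √114878/10 ≈ 33.894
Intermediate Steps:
B = 1150
√(B + t(50)) = √(1150 - 61/50) = √(57439/50) = √114878/10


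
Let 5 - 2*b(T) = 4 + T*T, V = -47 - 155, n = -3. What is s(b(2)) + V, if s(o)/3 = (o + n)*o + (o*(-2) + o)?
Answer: -709/4 ≈ -177.25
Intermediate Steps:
V = -202
b(T) = ½ - T²/2 (b(T) = 5/2 - (4 + T*T)/2 = 5/2 - (4 + T²)/2 = 5/2 + (-2 - T²/2) = ½ - T²/2)
s(o) = -3*o + 3*o*(-3 + o) (s(o) = 3*((o - 3)*o + (o*(-2) + o)) = 3*((-3 + o)*o + (-2*o + o)) = 3*(o*(-3 + o) - o) = 3*(-o + o*(-3 + o)) = -3*o + 3*o*(-3 + o))
s(b(2)) + V = 3*(½ - ½*2²)*(-4 + (½ - ½*2²)) - 202 = 3*(½ - ½*4)*(-4 + (½ - ½*4)) - 202 = 3*(½ - 2)*(-4 + (½ - 2)) - 202 = 3*(-3/2)*(-4 - 3/2) - 202 = 3*(-3/2)*(-11/2) - 202 = 99/4 - 202 = -709/4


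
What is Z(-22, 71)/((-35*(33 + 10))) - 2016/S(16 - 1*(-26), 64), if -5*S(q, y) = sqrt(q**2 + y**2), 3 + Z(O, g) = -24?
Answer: 27/1505 + 1008*sqrt(1465)/293 ≈ 131.70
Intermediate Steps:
Z(O, g) = -27 (Z(O, g) = -3 - 24 = -27)
S(q, y) = -sqrt(q**2 + y**2)/5
Z(-22, 71)/((-35*(33 + 10))) - 2016/S(16 - 1*(-26), 64) = -27*(-1/(35*(33 + 10))) - 2016*(-5/sqrt((16 - 1*(-26))**2 + 64**2)) = -27/((-35*43)) - 2016*(-5/sqrt((16 + 26)**2 + 4096)) = -27/(-1505) - 2016*(-5/sqrt(42**2 + 4096)) = -27*(-1/1505) - 2016*(-5/sqrt(1764 + 4096)) = 27/1505 - 2016*(-sqrt(1465)/586) = 27/1505 - (-1008)*sqrt(1465)/293 = 27/1505 + 1008*sqrt(1465)/293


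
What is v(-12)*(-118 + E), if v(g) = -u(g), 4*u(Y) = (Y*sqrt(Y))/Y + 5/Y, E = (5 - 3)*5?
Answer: -45/4 + 54*I*sqrt(3) ≈ -11.25 + 93.531*I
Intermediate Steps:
E = 10 (E = 2*5 = 10)
u(Y) = sqrt(Y)/4 + 5/(4*Y) (u(Y) = ((Y*sqrt(Y))/Y + 5/Y)/4 = (Y**(3/2)/Y + 5/Y)/4 = (sqrt(Y) + 5/Y)/4 = sqrt(Y)/4 + 5/(4*Y))
v(g) = -(5 + g**(3/2))/(4*g)
v(-12)*(-118 + E) = ((1/4)*(-5 - (-12)**(3/2))/(-12))*(-118 + 10) = ((1/4)*(-1/12)*(-5 - (-24)*I*sqrt(3)))*(-108) = ((1/4)*(-1/12)*(-5 + 24*I*sqrt(3)))*(-108) = (5/48 - I*sqrt(3)/2)*(-108) = -45/4 + 54*I*sqrt(3)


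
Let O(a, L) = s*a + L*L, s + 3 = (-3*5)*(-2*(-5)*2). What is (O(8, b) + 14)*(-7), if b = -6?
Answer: 16618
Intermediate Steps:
s = -303 (s = -3 + (-3*5)*(-2*(-5)*2) = -3 - 150*2 = -3 - 15*20 = -3 - 300 = -303)
O(a, L) = L**2 - 303*a (O(a, L) = -303*a + L*L = -303*a + L**2 = L**2 - 303*a)
(O(8, b) + 14)*(-7) = (((-6)**2 - 303*8) + 14)*(-7) = ((36 - 2424) + 14)*(-7) = (-2388 + 14)*(-7) = -2374*(-7) = 16618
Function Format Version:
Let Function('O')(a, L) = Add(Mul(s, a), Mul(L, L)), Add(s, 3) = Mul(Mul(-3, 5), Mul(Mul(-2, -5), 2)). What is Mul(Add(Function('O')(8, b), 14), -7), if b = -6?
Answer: 16618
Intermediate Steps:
s = -303 (s = Add(-3, Mul(Mul(-3, 5), Mul(Mul(-2, -5), 2))) = Add(-3, Mul(-15, Mul(10, 2))) = Add(-3, Mul(-15, 20)) = Add(-3, -300) = -303)
Function('O')(a, L) = Add(Pow(L, 2), Mul(-303, a)) (Function('O')(a, L) = Add(Mul(-303, a), Mul(L, L)) = Add(Mul(-303, a), Pow(L, 2)) = Add(Pow(L, 2), Mul(-303, a)))
Mul(Add(Function('O')(8, b), 14), -7) = Mul(Add(Add(Pow(-6, 2), Mul(-303, 8)), 14), -7) = Mul(Add(Add(36, -2424), 14), -7) = Mul(Add(-2388, 14), -7) = Mul(-2374, -7) = 16618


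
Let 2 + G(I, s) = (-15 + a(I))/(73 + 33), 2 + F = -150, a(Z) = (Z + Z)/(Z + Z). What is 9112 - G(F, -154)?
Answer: 483049/53 ≈ 9114.1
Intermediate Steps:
a(Z) = 1 (a(Z) = (2*Z)/((2*Z)) = (2*Z)*(1/(2*Z)) = 1)
F = -152 (F = -2 - 150 = -152)
G(I, s) = -113/53 (G(I, s) = -2 + (-15 + 1)/(73 + 33) = -2 - 14/106 = -2 - 14*1/106 = -2 - 7/53 = -113/53)
9112 - G(F, -154) = 9112 - 1*(-113/53) = 9112 + 113/53 = 483049/53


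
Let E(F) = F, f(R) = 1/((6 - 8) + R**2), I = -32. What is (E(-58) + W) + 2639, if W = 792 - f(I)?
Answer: 3447205/1022 ≈ 3373.0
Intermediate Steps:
f(R) = 1/(-2 + R**2)
W = 809423/1022 (W = 792 - 1/(-2 + (-32)**2) = 792 - 1/(-2 + 1024) = 792 - 1/1022 = 809423/1022 ≈ 792.00)
(E(-58) + W) + 2639 = (-58 + 809423/1022) + 2639 = 750147/1022 + 2639 = 3447205/1022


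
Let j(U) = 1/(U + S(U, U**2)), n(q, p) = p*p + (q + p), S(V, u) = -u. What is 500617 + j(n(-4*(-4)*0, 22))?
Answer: 127922662009/255530 ≈ 5.0062e+5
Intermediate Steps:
n(q, p) = p + q + p**2 (n(q, p) = p**2 + (p + q) = p + q + p**2)
j(U) = 1/(U - U**2)
500617 + j(n(-4*(-4)*0, 22)) = 500617 - 1/((22 - 4*(-4)*0 + 22**2)*(-1 + (22 - 4*(-4)*0 + 22**2))) = 500617 - 1/((22 + 16*0 + 484)*(-1 + (22 + 16*0 + 484))) = 500617 - 1/((22 + 0 + 484)*(-1 + (22 + 0 + 484))) = 500617 - 1/(506*(-1 + 506)) = 500617 - 1*1/506/505 = 500617 - 1*1/506*1/505 = 500617 - 1/255530 = 127922662009/255530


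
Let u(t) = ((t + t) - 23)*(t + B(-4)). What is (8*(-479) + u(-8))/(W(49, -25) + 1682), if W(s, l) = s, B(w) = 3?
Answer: -3637/1731 ≈ -2.1011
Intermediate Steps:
u(t) = (-23 + 2*t)*(3 + t) (u(t) = ((t + t) - 23)*(t + 3) = (2*t - 23)*(3 + t) = (-23 + 2*t)*(3 + t))
(8*(-479) + u(-8))/(W(49, -25) + 1682) = (8*(-479) + (-69 - 17*(-8) + 2*(-8)²))/(49 + 1682) = (-3832 + (-69 + 136 + 2*64))/1731 = (-3832 + (-69 + 136 + 128))*(1/1731) = (-3832 + 195)*(1/1731) = -3637*1/1731 = -3637/1731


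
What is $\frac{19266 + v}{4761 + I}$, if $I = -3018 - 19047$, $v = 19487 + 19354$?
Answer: $- \frac{2767}{824} \approx -3.358$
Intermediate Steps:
$v = 38841$
$I = -22065$ ($I = -3018 - 19047 = -22065$)
$\frac{19266 + v}{4761 + I} = \frac{19266 + 38841}{4761 - 22065} = \frac{58107}{-17304} = 58107 \left(- \frac{1}{17304}\right) = - \frac{2767}{824}$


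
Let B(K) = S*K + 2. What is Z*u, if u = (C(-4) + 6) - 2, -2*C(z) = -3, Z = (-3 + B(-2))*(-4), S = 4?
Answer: 198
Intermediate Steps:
B(K) = 2 + 4*K (B(K) = 4*K + 2 = 2 + 4*K)
Z = 36 (Z = (-3 + (2 + 4*(-2)))*(-4) = (-3 + (2 - 8))*(-4) = (-3 - 6)*(-4) = -9*(-4) = 36)
C(z) = 3/2 (C(z) = -½*(-3) = 3/2)
u = 11/2 (u = (3/2 + 6) - 2 = 15/2 - 2 = 11/2 ≈ 5.5000)
Z*u = 36*(11/2) = 198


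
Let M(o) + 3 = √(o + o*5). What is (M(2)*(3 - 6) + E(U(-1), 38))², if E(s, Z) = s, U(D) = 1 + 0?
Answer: 208 - 120*√3 ≈ 0.15390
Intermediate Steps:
U(D) = 1
M(o) = -3 + √6*√o (M(o) = -3 + √(o + o*5) = -3 + √(o + 5*o) = -3 + √(6*o) = -3 + √6*√o)
(M(2)*(3 - 6) + E(U(-1), 38))² = ((-3 + √6*√2)*(3 - 6) + 1)² = ((-3 + 2*√3)*(-3) + 1)² = ((9 - 6*√3) + 1)² = (10 - 6*√3)²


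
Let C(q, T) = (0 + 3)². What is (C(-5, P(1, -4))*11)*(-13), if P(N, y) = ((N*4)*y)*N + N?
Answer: -1287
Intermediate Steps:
P(N, y) = N + 4*y*N² (P(N, y) = ((4*N)*y)*N + N = (4*N*y)*N + N = 4*y*N² + N = N + 4*y*N²)
C(q, T) = 9 (C(q, T) = 3² = 9)
(C(-5, P(1, -4))*11)*(-13) = (9*11)*(-13) = 99*(-13) = -1287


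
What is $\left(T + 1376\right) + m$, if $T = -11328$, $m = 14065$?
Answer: $4113$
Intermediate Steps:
$\left(T + 1376\right) + m = \left(-11328 + 1376\right) + 14065 = -9952 + 14065 = 4113$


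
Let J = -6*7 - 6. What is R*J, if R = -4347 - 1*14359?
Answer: 897888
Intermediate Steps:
J = -48 (J = -42 - 6 = -48)
R = -18706 (R = -4347 - 14359 = -18706)
R*J = -18706*(-48) = 897888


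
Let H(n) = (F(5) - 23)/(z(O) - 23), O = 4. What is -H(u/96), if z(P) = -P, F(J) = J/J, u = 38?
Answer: -22/27 ≈ -0.81481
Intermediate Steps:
F(J) = 1
H(n) = 22/27 (H(n) = (1 - 23)/(-1*4 - 23) = -22/(-4 - 23) = -22/(-27) = -22*(-1/27) = 22/27)
-H(u/96) = -1*22/27 = -22/27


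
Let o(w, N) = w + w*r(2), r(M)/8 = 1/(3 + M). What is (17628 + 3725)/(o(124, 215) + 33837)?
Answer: 106765/170797 ≈ 0.62510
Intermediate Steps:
r(M) = 8/(3 + M)
o(w, N) = 13*w/5 (o(w, N) = w + w*(8/(3 + 2)) = w + w*(8/5) = w + 8*w/5 = 13*w/5)
(17628 + 3725)/(o(124, 215) + 33837) = (17628 + 3725)/((13/5)*124 + 33837) = 21353/(1612/5 + 33837) = 21353/(170797/5) = 21353*(5/170797) = 106765/170797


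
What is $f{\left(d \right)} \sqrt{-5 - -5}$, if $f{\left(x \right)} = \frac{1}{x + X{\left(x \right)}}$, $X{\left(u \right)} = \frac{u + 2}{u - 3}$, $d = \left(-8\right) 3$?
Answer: $0$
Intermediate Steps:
$d = -24$
$X{\left(u \right)} = \frac{2 + u}{-3 + u}$
$f{\left(x \right)} = \frac{1}{x + \frac{2 + x}{-3 + x}}$
$f{\left(d \right)} \sqrt{-5 - -5} = \frac{-3 - 24}{2 - 24 - 24 \left(-3 - 24\right)} \sqrt{-5 - -5} = \frac{1}{2 - 24 - -648} \left(-27\right) \sqrt{-5 + 5} = \frac{1}{2 - 24 + 648} \left(-27\right) \sqrt{0} = \frac{1}{626} \left(-27\right) 0 = \left(- \frac{27}{626}\right) 0 = 0$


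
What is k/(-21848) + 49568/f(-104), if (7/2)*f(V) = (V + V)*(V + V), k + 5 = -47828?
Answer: 45779787/7384624 ≈ 6.1993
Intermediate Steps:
k = -47833 (k = -5 - 47828 = -47833)
f(V) = 8*V**2/7 (f(V) = 2*((V + V)*(V + V))/7 = 2*((2*V)*(2*V))/7 = 2*(4*V**2)/7 = 8*V**2/7)
k/(-21848) + 49568/f(-104) = -47833/(-21848) + 49568/(((8/7)*(-104)**2)) = -47833*(-1/21848) + 49568/(((8/7)*10816)) = 47833/21848 + 49568/(86528/7) = 47833/21848 + 49568*(7/86528) = 47833/21848 + 10843/2704 = 45779787/7384624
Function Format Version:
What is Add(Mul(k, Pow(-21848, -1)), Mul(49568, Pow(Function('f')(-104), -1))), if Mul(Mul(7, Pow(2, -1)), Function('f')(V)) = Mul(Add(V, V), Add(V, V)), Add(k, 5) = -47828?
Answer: Rational(45779787, 7384624) ≈ 6.1993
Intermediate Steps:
k = -47833 (k = Add(-5, -47828) = -47833)
Function('f')(V) = Mul(Rational(8, 7), Pow(V, 2)) (Function('f')(V) = Mul(Rational(2, 7), Mul(Add(V, V), Add(V, V))) = Mul(Rational(2, 7), Mul(Mul(2, V), Mul(2, V))) = Mul(Rational(2, 7), Mul(4, Pow(V, 2))) = Mul(Rational(8, 7), Pow(V, 2)))
Add(Mul(k, Pow(-21848, -1)), Mul(49568, Pow(Function('f')(-104), -1))) = Add(Mul(-47833, Pow(-21848, -1)), Mul(49568, Pow(Mul(Rational(8, 7), Pow(-104, 2)), -1))) = Add(Mul(-47833, Rational(-1, 21848)), Mul(49568, Pow(Mul(Rational(8, 7), 10816), -1))) = Add(Rational(47833, 21848), Mul(49568, Pow(Rational(86528, 7), -1))) = Add(Rational(47833, 21848), Mul(49568, Rational(7, 86528))) = Add(Rational(47833, 21848), Rational(10843, 2704)) = Rational(45779787, 7384624)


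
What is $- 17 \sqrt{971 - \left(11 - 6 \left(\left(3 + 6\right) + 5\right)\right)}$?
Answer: $- 102 \sqrt{29} \approx -549.29$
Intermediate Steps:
$- 17 \sqrt{971 - \left(11 - 6 \left(\left(3 + 6\right) + 5\right)\right)} = - 17 \sqrt{971 - \left(11 - 6 \left(9 + 5\right)\right)} = - 17 \sqrt{971 + \left(6 \cdot 14 - 11\right)} = - 17 \sqrt{971 + \left(84 - 11\right)} = - 17 \sqrt{971 + 73} = - 17 \sqrt{1044} = - 17 \cdot 6 \sqrt{29} = - 102 \sqrt{29}$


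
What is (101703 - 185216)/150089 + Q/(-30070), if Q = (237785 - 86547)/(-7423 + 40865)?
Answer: -42001725231201/75464819741830 ≈ -0.55657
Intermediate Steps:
Q = 75619/16721 (Q = 151238/33442 = 151238*(1/33442) = 75619/16721 ≈ 4.5224)
(101703 - 185216)/150089 + Q/(-30070) = (101703 - 185216)/150089 + (75619/16721)/(-30070) = -83513*1/150089 + (75619/16721)*(-1/30070) = -83513/150089 - 75619/502800470 = -42001725231201/75464819741830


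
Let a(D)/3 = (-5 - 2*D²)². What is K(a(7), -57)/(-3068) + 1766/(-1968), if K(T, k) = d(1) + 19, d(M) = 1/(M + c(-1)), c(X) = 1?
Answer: -26233/29028 ≈ -0.90371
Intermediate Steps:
a(D) = 3*(-5 - 2*D²)²
d(M) = 1/(1 + M) (d(M) = 1/(M + 1) = 1/(1 + M))
K(T, k) = 39/2 (K(T, k) = 1/(1 + 1) + 19 = 1/2 + 19 = ½ + 19 = 39/2)
K(a(7), -57)/(-3068) + 1766/(-1968) = (39/2)/(-3068) + 1766/(-1968) = (39/2)*(-1/3068) + 1766*(-1/1968) = -3/472 - 883/984 = -26233/29028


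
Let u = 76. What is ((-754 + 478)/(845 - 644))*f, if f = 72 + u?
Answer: -13616/67 ≈ -203.22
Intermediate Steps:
f = 148 (f = 72 + 76 = 148)
((-754 + 478)/(845 - 644))*f = ((-754 + 478)/(845 - 644))*148 = -276/201*148 = -276*1/201*148 = -92/67*148 = -13616/67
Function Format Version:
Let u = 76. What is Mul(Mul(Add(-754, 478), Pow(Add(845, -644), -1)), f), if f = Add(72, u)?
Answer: Rational(-13616, 67) ≈ -203.22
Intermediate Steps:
f = 148 (f = Add(72, 76) = 148)
Mul(Mul(Add(-754, 478), Pow(Add(845, -644), -1)), f) = Mul(Mul(Add(-754, 478), Pow(Add(845, -644), -1)), 148) = Mul(Mul(-276, Pow(201, -1)), 148) = Mul(Mul(-276, Rational(1, 201)), 148) = Mul(Rational(-92, 67), 148) = Rational(-13616, 67)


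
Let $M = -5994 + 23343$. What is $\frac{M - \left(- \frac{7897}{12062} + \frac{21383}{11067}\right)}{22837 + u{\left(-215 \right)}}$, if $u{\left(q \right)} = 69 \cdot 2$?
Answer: $\frac{2315750156099}{3066936288150} \approx 0.75507$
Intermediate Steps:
$M = 17349$
$u{\left(q \right)} = 138$
$\frac{M - \left(- \frac{7897}{12062} + \frac{21383}{11067}\right)}{22837 + u{\left(-215 \right)}} = \frac{17349 - \left(- \frac{7897}{12062} + \frac{21383}{11067}\right)}{22837 + 138} = \frac{17349 - \frac{170525647}{133490154}}{22975} = \left(17349 + \left(- \frac{21383}{11067} + \frac{7897}{12062}\right)\right) \frac{1}{22975} = \left(17349 - \frac{170525647}{133490154}\right) \frac{1}{22975} = \frac{2315750156099}{133490154} \cdot \frac{1}{22975} = \frac{2315750156099}{3066936288150}$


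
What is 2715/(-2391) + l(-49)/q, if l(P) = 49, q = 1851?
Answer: -1636102/1475247 ≈ -1.1090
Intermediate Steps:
2715/(-2391) + l(-49)/q = 2715/(-2391) + 49/1851 = 2715*(-1/2391) + 49*(1/1851) = -905/797 + 49/1851 = -1636102/1475247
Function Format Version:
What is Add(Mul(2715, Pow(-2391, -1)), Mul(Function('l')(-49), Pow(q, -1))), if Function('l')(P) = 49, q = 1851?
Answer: Rational(-1636102, 1475247) ≈ -1.1090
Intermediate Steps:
Add(Mul(2715, Pow(-2391, -1)), Mul(Function('l')(-49), Pow(q, -1))) = Add(Mul(2715, Pow(-2391, -1)), Mul(49, Pow(1851, -1))) = Add(Mul(2715, Rational(-1, 2391)), Mul(49, Rational(1, 1851))) = Add(Rational(-905, 797), Rational(49, 1851)) = Rational(-1636102, 1475247)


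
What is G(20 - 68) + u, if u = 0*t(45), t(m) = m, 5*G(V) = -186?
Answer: -186/5 ≈ -37.200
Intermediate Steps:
G(V) = -186/5 (G(V) = (1/5)*(-186) = -186/5)
u = 0 (u = 0*45 = 0)
G(20 - 68) + u = -186/5 + 0 = -186/5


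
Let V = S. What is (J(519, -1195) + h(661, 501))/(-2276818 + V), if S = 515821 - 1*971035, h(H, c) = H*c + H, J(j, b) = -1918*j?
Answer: 165905/683008 ≈ 0.24290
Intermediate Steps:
h(H, c) = H + H*c
S = -455214 (S = 515821 - 971035 = -455214)
V = -455214
(J(519, -1195) + h(661, 501))/(-2276818 + V) = (-1918*519 + 661*(1 + 501))/(-2276818 - 455214) = (-995442 + 661*502)/(-2732032) = (-995442 + 331822)*(-1/2732032) = -663620*(-1/2732032) = 165905/683008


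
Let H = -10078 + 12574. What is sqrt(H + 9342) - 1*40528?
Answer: -40528 + sqrt(11838) ≈ -40419.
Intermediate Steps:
H = 2496
sqrt(H + 9342) - 1*40528 = sqrt(2496 + 9342) - 1*40528 = sqrt(11838) - 40528 = -40528 + sqrt(11838)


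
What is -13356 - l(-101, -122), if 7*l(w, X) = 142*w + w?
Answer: -79049/7 ≈ -11293.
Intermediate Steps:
l(w, X) = 143*w/7 (l(w, X) = (142*w + w)/7 = (143*w)/7 = 143*w/7)
-13356 - l(-101, -122) = -13356 - 143*(-101)/7 = -13356 - 1*(-14443/7) = -13356 + 14443/7 = -79049/7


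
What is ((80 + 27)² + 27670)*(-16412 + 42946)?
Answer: 1037983546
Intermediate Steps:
((80 + 27)² + 27670)*(-16412 + 42946) = (107² + 27670)*26534 = (11449 + 27670)*26534 = 39119*26534 = 1037983546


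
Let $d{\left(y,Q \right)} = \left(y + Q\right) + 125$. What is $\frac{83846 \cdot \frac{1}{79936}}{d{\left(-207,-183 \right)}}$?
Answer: $- \frac{791}{199840} \approx -0.0039582$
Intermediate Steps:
$d{\left(y,Q \right)} = 125 + Q + y$ ($d{\left(y,Q \right)} = \left(Q + y\right) + 125 = 125 + Q + y$)
$\frac{83846 \cdot \frac{1}{79936}}{d{\left(-207,-183 \right)}} = \frac{83846 \cdot \frac{1}{79936}}{125 - 183 - 207} = \frac{83846 \cdot \frac{1}{79936}}{-265} = \frac{41923}{39968} \left(- \frac{1}{265}\right) = - \frac{791}{199840}$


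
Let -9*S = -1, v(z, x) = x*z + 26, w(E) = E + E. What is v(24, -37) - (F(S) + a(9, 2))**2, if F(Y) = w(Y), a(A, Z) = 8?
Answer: -75298/81 ≈ -929.60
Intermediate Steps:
w(E) = 2*E
v(z, x) = 26 + x*z
S = 1/9 (S = -1/9*(-1) = 1/9 ≈ 0.11111)
F(Y) = 2*Y
v(24, -37) - (F(S) + a(9, 2))**2 = (26 - 37*24) - (2*(1/9) + 8)**2 = (26 - 888) - (2/9 + 8)**2 = -862 - (74/9)**2 = -862 - 1*5476/81 = -862 - 5476/81 = -75298/81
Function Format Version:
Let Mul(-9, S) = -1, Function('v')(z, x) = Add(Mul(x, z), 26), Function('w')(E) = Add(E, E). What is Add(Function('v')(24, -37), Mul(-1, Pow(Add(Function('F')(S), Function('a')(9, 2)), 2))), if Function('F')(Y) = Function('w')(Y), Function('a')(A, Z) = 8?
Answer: Rational(-75298, 81) ≈ -929.60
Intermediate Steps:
Function('w')(E) = Mul(2, E)
Function('v')(z, x) = Add(26, Mul(x, z))
S = Rational(1, 9) (S = Mul(Rational(-1, 9), -1) = Rational(1, 9) ≈ 0.11111)
Function('F')(Y) = Mul(2, Y)
Add(Function('v')(24, -37), Mul(-1, Pow(Add(Function('F')(S), Function('a')(9, 2)), 2))) = Add(Add(26, Mul(-37, 24)), Mul(-1, Pow(Add(Mul(2, Rational(1, 9)), 8), 2))) = Add(Add(26, -888), Mul(-1, Pow(Add(Rational(2, 9), 8), 2))) = Add(-862, Mul(-1, Pow(Rational(74, 9), 2))) = Add(-862, Mul(-1, Rational(5476, 81))) = Add(-862, Rational(-5476, 81)) = Rational(-75298, 81)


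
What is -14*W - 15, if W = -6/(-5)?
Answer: -159/5 ≈ -31.800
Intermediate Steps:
W = 6/5 (W = -6*(-⅕) = 6/5 ≈ 1.2000)
-14*W - 15 = -14*6/5 - 15 = -84/5 - 15 = -159/5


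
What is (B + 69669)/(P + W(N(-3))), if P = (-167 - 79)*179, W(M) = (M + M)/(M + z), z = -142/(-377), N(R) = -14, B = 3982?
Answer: -94567884/56537017 ≈ -1.6727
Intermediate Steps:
z = 142/377 (z = -142*(-1/377) = 142/377 ≈ 0.37666)
W(M) = 2*M/(142/377 + M) (W(M) = (M + M)/(M + 142/377) = (2*M)/(142/377 + M) = 2*M/(142/377 + M))
P = -44034 (P = -246*179 = -44034)
(B + 69669)/(P + W(N(-3))) = (3982 + 69669)/(-44034 + 754*(-14)/(142 + 377*(-14))) = 73651/(-44034 + 754*(-14)/(142 - 5278)) = 73651/(-44034 + 754*(-14)/(-5136)) = 73651/(-44034 + 754*(-14)*(-1/5136)) = 73651/(-44034 + 2639/1284) = 73651/(-56537017/1284) = 73651*(-1284/56537017) = -94567884/56537017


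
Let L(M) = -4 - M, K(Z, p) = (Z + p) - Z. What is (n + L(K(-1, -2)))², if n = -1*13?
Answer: 225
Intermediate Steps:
n = -13
K(Z, p) = p
(n + L(K(-1, -2)))² = (-13 + (-4 - 1*(-2)))² = (-13 + (-4 + 2))² = (-13 - 2)² = (-15)² = 225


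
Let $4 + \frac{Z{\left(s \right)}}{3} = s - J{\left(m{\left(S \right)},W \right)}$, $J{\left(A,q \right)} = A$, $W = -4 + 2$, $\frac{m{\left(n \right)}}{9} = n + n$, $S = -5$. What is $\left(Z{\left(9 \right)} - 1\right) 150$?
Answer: $42600$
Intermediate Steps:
$m{\left(n \right)} = 18 n$ ($m{\left(n \right)} = 9 \left(n + n\right) = 9 \cdot 2 n = 18 n$)
$W = -2$
$Z{\left(s \right)} = 258 + 3 s$ ($Z{\left(s \right)} = -12 + 3 \left(s - 18 \left(-5\right)\right) = -12 + 3 \left(s - -90\right) = -12 + 3 \left(s + 90\right) = -12 + 3 \left(90 + s\right) = -12 + \left(270 + 3 s\right) = 258 + 3 s$)
$\left(Z{\left(9 \right)} - 1\right) 150 = \left(\left(258 + 3 \cdot 9\right) - 1\right) 150 = \left(\left(258 + 27\right) - 1\right) 150 = \left(285 - 1\right) 150 = 284 \cdot 150 = 42600$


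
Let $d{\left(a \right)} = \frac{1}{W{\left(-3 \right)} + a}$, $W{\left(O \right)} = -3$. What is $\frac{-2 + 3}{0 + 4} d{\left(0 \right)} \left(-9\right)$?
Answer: $\frac{3}{4} \approx 0.75$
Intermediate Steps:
$d{\left(a \right)} = \frac{1}{-3 + a}$
$\frac{-2 + 3}{0 + 4} d{\left(0 \right)} \left(-9\right) = \frac{\left(-2 + 3\right) \frac{1}{0 + 4}}{-3 + 0} \left(-9\right) = \frac{1 \cdot \frac{1}{4}}{-3} \left(-9\right) = 1 \cdot \frac{1}{4} \left(- \frac{1}{3}\right) \left(-9\right) = \frac{1}{4} \left(- \frac{1}{3}\right) \left(-9\right) = \left(- \frac{1}{12}\right) \left(-9\right) = \frac{3}{4}$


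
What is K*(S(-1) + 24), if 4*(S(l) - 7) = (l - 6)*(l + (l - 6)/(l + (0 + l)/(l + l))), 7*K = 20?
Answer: 165/7 ≈ 23.571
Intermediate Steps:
K = 20/7 (K = (⅐)*20 = 20/7 ≈ 2.8571)
S(l) = 7 + (-6 + l)*(l + (-6 + l)/(½ + l))/4 (S(l) = 7 + ((l - 6)*(l + (l - 6)/(l + (0 + l)/(l + l))))/4 = 7 + ((-6 + l)*(l + (-6 + l)/(l + l/((2*l)))))/4 = 7 + ((-6 + l)*(l + (-6 + l)/(l + l*(1/(2*l)))))/4 = 7 + ((-6 + l)*(l + (-6 + l)/(l + ½)))/4 = 7 + ((-6 + l)*(l + (-6 + l)/(½ + l)))/4 = 7 + (-6 + l)*(l + (-6 + l)/(½ + l))/4)
K*(S(-1) + 24) = 20*((100 - 9*(-1)² + 2*(-1)³ + 26*(-1))/(4*(1 + 2*(-1))) + 24)/7 = 20*((100 - 9*1 + 2*(-1) - 26)/(4*(1 - 2)) + 24)/7 = 20*((¼)*(100 - 9 - 2 - 26)/(-1) + 24)/7 = 20*((¼)*(-1)*63 + 24)/7 = 20*(-63/4 + 24)/7 = (20/7)*(33/4) = 165/7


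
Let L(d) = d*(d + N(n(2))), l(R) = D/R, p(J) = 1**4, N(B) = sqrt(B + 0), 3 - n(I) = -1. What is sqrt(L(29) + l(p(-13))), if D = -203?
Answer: 2*sqrt(174) ≈ 26.382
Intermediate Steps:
n(I) = 4 (n(I) = 3 - 1*(-1) = 3 + 1 = 4)
N(B) = sqrt(B)
p(J) = 1
l(R) = -203/R
L(d) = d*(2 + d) (L(d) = d*(d + sqrt(4)) = d*(d + 2) = d*(2 + d))
sqrt(L(29) + l(p(-13))) = sqrt(29*(2 + 29) - 203/1) = sqrt(29*31 - 203*1) = sqrt(899 - 203) = sqrt(696) = 2*sqrt(174)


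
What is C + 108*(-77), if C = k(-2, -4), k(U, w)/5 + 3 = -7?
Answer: -8366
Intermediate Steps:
k(U, w) = -50 (k(U, w) = -15 + 5*(-7) = -15 - 35 = -50)
C = -50
C + 108*(-77) = -50 + 108*(-77) = -50 - 8316 = -8366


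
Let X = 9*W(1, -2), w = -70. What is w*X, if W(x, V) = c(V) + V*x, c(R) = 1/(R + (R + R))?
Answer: 1365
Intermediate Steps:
c(R) = 1/(3*R) (c(R) = 1/(R + 2*R) = 1/(3*R))
W(x, V) = 1/(3*V) + V*x
X = -39/2 (X = 9*((1/3)/(-2) - 2*1) = 9*((1/3)*(-1/2) - 2) = 9*(-1/6 - 2) = 9*(-13/6) = -39/2 ≈ -19.500)
w*X = -70*(-39/2) = 1365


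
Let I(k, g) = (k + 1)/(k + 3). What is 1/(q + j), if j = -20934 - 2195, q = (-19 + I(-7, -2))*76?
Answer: -1/24459 ≈ -4.0885e-5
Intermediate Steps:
I(k, g) = (1 + k)/(3 + k)
q = -1330 (q = (-19 + (1 - 7)/(3 - 7))*76 = (-19 - 6/(-4))*76 = (-19 - ¼*(-6))*76 = (-19 + 3/2)*76 = -35/2*76 = -1330)
j = -23129
1/(q + j) = 1/(-1330 - 23129) = 1/(-24459) = -1/24459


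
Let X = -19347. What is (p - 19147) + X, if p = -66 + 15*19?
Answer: -38275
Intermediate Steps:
p = 219 (p = -66 + 285 = 219)
(p - 19147) + X = (219 - 19147) - 19347 = -18928 - 19347 = -38275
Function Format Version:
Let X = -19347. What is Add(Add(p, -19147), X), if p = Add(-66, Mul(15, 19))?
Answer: -38275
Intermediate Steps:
p = 219 (p = Add(-66, 285) = 219)
Add(Add(p, -19147), X) = Add(Add(219, -19147), -19347) = Add(-18928, -19347) = -38275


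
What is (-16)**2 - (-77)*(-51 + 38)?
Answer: -745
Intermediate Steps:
(-16)**2 - (-77)*(-51 + 38) = 256 - (-77)*(-13) = 256 - 1*1001 = 256 - 1001 = -745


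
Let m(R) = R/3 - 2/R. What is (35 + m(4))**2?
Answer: 46225/36 ≈ 1284.0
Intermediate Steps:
m(R) = -2/R + R/3 (m(R) = R*(1/3) - 2/R = R/3 - 2/R = -2/R + R/3)
(35 + m(4))**2 = (35 + (-2/4 + (1/3)*4))**2 = (35 + (-2*1/4 + 4/3))**2 = (35 + (-1/2 + 4/3))**2 = (35 + 5/6)**2 = (215/6)**2 = 46225/36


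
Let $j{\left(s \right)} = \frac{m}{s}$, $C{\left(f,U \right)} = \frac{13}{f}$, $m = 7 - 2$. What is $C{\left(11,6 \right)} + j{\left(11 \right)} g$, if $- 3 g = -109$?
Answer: $\frac{584}{33} \approx 17.697$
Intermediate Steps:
$g = \frac{109}{3}$ ($g = \left(- \frac{1}{3}\right) \left(-109\right) = \frac{109}{3} \approx 36.333$)
$m = 5$
$j{\left(s \right)} = \frac{5}{s}$
$C{\left(11,6 \right)} + j{\left(11 \right)} g = \frac{13}{11} + \frac{5}{11} \cdot \frac{109}{3} = \frac{13}{11} + \frac{545}{33} = \frac{584}{33}$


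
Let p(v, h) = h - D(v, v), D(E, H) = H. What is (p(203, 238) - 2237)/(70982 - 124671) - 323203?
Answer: -17352443665/53689 ≈ -3.2320e+5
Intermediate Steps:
p(v, h) = h - v
(p(203, 238) - 2237)/(70982 - 124671) - 323203 = ((238 - 1*203) - 2237)/(70982 - 124671) - 323203 = ((238 - 203) - 2237)/(-53689) - 323203 = (35 - 2237)*(-1/53689) - 323203 = -2202*(-1/53689) - 323203 = 2202/53689 - 323203 = -17352443665/53689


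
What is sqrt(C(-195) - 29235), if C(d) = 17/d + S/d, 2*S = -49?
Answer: I*sqrt(19762834)/26 ≈ 170.98*I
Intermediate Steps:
S = -49/2 (S = (1/2)*(-49) = -49/2 ≈ -24.500)
C(d) = -15/(2*d) (C(d) = 17/d - 49/(2*d) = -15/(2*d))
sqrt(C(-195) - 29235) = sqrt(-15/2/(-195) - 29235) = sqrt(-15/2*(-1/195) - 29235) = sqrt(1/26 - 29235) = sqrt(-760109/26) = I*sqrt(19762834)/26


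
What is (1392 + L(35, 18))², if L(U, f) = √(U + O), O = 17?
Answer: 1937716 + 5568*√13 ≈ 1.9578e+6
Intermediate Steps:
L(U, f) = √(17 + U) (L(U, f) = √(U + 17) = √(17 + U))
(1392 + L(35, 18))² = (1392 + √(17 + 35))² = (1392 + √52)² = (1392 + 2*√13)²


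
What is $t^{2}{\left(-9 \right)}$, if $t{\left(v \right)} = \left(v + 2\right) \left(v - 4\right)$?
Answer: $8281$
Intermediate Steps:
$t{\left(v \right)} = \left(-4 + v\right) \left(2 + v\right)$ ($t{\left(v \right)} = \left(2 + v\right) \left(-4 + v\right) = \left(-4 + v\right) \left(2 + v\right)$)
$t^{2}{\left(-9 \right)} = \left(-8 + \left(-9\right)^{2} - -18\right)^{2} = \left(-8 + 81 + 18\right)^{2} = 91^{2} = 8281$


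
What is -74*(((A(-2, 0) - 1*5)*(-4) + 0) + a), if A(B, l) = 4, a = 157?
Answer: -11914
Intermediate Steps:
-74*(((A(-2, 0) - 1*5)*(-4) + 0) + a) = -74*(((4 - 1*5)*(-4) + 0) + 157) = -74*(((4 - 5)*(-4) + 0) + 157) = -74*((-1*(-4) + 0) + 157) = -74*((4 + 0) + 157) = -74*(4 + 157) = -74*161 = -11914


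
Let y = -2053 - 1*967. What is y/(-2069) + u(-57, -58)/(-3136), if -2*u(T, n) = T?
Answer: 18823507/12976768 ≈ 1.4506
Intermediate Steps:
u(T, n) = -T/2
y = -3020 (y = -2053 - 967 = -3020)
y/(-2069) + u(-57, -58)/(-3136) = -3020/(-2069) - 1/2*(-57)/(-3136) = -3020*(-1/2069) + (57/2)*(-1/3136) = 3020/2069 - 57/6272 = 18823507/12976768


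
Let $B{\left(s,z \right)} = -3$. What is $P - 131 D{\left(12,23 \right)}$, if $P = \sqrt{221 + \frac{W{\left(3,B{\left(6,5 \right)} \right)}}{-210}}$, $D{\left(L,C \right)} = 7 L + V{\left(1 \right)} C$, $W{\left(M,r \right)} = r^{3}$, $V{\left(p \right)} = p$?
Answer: $-14017 + \frac{\sqrt{1083530}}{70} \approx -14002.0$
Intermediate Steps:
$D{\left(L,C \right)} = C + 7 L$ ($D{\left(L,C \right)} = 7 L + 1 C = 7 L + C = C + 7 L$)
$P = \frac{\sqrt{1083530}}{70}$ ($P = \sqrt{221 + \frac{\left(-3\right)^{3}}{-210}} = \sqrt{221 - - \frac{9}{70}} = \sqrt{221 + \frac{9}{70}} = \sqrt{\frac{15479}{70}} = \frac{\sqrt{1083530}}{70} \approx 14.87$)
$P - 131 D{\left(12,23 \right)} = \frac{\sqrt{1083530}}{70} - 131 \left(23 + 7 \cdot 12\right) = \frac{\sqrt{1083530}}{70} - 131 \left(23 + 84\right) = \frac{\sqrt{1083530}}{70} - 14017 = -14017 + \frac{\sqrt{1083530}}{70}$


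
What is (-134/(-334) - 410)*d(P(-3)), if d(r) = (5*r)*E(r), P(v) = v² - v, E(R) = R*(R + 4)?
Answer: -788002560/167 ≈ -4.7186e+6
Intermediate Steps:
E(R) = R*(4 + R)
d(r) = 5*r²*(4 + r) (d(r) = (5*r)*(r*(4 + r)) = 5*r²*(4 + r))
(-134/(-334) - 410)*d(P(-3)) = (-134/(-334) - 410)*(5*(-3*(-1 - 3))²*(4 - 3*(-1 - 3))) = (-134*(-1/334) - 410)*(5*(-3*(-4))²*(4 - 3*(-4))) = (67/167 - 410)*(5*12²*(4 + 12)) = -342015*144*16/167 = -68403/167*11520 = -788002560/167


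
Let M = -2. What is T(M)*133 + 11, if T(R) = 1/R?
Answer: -111/2 ≈ -55.500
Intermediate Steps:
T(M)*133 + 11 = 133/(-2) + 11 = -½*133 + 11 = -133/2 + 11 = -111/2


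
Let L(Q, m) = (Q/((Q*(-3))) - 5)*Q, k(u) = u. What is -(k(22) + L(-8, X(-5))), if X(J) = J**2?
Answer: -194/3 ≈ -64.667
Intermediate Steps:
L(Q, m) = -16*Q/3 (L(Q, m) = (Q/((-3*Q)) - 5)*Q = (Q*(-1/(3*Q)) - 5)*Q = (-1/3 - 5)*Q = -16*Q/3)
-(k(22) + L(-8, X(-5))) = -(22 - 16/3*(-8)) = -(22 + 128/3) = -1*194/3 = -194/3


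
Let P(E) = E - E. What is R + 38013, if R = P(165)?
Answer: 38013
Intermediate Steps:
P(E) = 0
R = 0
R + 38013 = 0 + 38013 = 38013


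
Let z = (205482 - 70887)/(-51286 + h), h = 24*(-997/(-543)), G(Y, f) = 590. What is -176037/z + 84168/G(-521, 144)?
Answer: 32178237913682/479113335 ≈ 67162.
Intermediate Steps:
h = 7976/181 (h = 24*(-997*(-1/543)) = 24*(997/543) = 7976/181 ≈ 44.066)
z = -4872339/1854958 (z = (205482 - 70887)/(-51286 + 7976/181) = 134595/(-9274790/181) = 134595*(-181/9274790) = -4872339/1854958 ≈ -2.6267)
-176037/z + 84168/G(-521, 144) = -176037/(-4872339/1854958) + 84168/590 = -176037*(-1854958/4872339) + 84168*(1/590) = 108847080482/1624113 + 42084/295 = 32178237913682/479113335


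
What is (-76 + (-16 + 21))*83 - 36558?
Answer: -42451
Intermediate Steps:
(-76 + (-16 + 21))*83 - 36558 = (-76 + 5)*83 - 36558 = -71*83 - 36558 = -5893 - 36558 = -42451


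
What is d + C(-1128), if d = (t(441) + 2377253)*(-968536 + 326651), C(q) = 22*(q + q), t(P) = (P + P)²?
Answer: -2025260838277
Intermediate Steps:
t(P) = 4*P² (t(P) = (2*P)² = 4*P²)
C(q) = 44*q (C(q) = 22*(2*q) = 44*q)
d = -2025260788645 (d = (4*441² + 2377253)*(-968536 + 326651) = (4*194481 + 2377253)*(-641885) = (777924 + 2377253)*(-641885) = 3155177*(-641885) = -2025260788645)
d + C(-1128) = -2025260788645 + 44*(-1128) = -2025260788645 - 49632 = -2025260838277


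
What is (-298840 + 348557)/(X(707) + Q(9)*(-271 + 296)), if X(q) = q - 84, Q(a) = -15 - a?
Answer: 49717/23 ≈ 2161.6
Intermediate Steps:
X(q) = -84 + q
(-298840 + 348557)/(X(707) + Q(9)*(-271 + 296)) = (-298840 + 348557)/((-84 + 707) + (-15 - 1*9)*(-271 + 296)) = 49717/(623 + (-15 - 9)*25) = 49717/(623 - 24*25) = 49717/(623 - 600) = 49717/23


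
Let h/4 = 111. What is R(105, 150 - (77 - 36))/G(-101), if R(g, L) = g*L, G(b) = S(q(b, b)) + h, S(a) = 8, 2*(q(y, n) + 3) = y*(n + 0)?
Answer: 11445/452 ≈ 25.321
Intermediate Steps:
q(y, n) = -3 + n*y/2 (q(y, n) = -3 + (y*(n + 0))/2 = -3 + (y*n)/2 = -3 + (n*y)/2 = -3 + n*y/2)
h = 444 (h = 4*111 = 444)
G(b) = 452 (G(b) = 8 + 444 = 452)
R(g, L) = L*g
R(105, 150 - (77 - 36))/G(-101) = ((150 - (77 - 36))*105)/452 = ((150 - 1*41)*105)*(1/452) = ((150 - 41)*105)*(1/452) = (109*105)*(1/452) = 11445*(1/452) = 11445/452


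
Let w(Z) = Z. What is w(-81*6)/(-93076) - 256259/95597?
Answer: -11902551271/4448893186 ≈ -2.6754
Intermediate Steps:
w(-81*6)/(-93076) - 256259/95597 = -81*6/(-93076) - 256259/95597 = -486*(-1/93076) - 256259*1/95597 = 243/46538 - 256259/95597 = -11902551271/4448893186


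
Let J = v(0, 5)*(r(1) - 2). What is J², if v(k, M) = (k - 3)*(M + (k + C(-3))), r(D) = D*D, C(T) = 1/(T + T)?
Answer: 841/4 ≈ 210.25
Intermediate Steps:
C(T) = 1/(2*T)
r(D) = D²
v(k, M) = (-3 + k)*(-⅙ + M + k) (v(k, M) = (k - 3)*(M + (k + (½)/(-3))) = (-3 + k)*(M + (k + (½)*(-⅓))) = (-3 + k)*(M + (k - ⅙)) = (-3 + k)*(M + (-⅙ + k)) = (-3 + k)*(-⅙ + M + k))
J = 29/2 (J = (½ + 0² - 3*5 - 19/6*0 + 5*0)*(1² - 2) = (½ + 0 - 15 + 0 + 0)*(1 - 2) = -29/2*(-1) = 29/2 ≈ 14.500)
J² = (29/2)² = 841/4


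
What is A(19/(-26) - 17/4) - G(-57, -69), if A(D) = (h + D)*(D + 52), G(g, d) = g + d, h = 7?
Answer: 597429/2704 ≈ 220.94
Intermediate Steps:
G(g, d) = d + g
A(D) = (7 + D)*(52 + D) (A(D) = (7 + D)*(D + 52) = (7 + D)*(52 + D))
A(19/(-26) - 17/4) - G(-57, -69) = (364 + (19/(-26) - 17/4)**2 + 59*(19/(-26) - 17/4)) - (-69 - 57) = (364 + (19*(-1/26) - 17*1/4)**2 + 59*(19*(-1/26) - 17*1/4)) - 1*(-126) = (364 + (-19/26 - 17/4)**2 + 59*(-19/26 - 17/4)) + 126 = (364 + (-259/52)**2 + 59*(-259/52)) + 126 = (364 + 67081/2704 - 15281/52) + 126 = 256725/2704 + 126 = 597429/2704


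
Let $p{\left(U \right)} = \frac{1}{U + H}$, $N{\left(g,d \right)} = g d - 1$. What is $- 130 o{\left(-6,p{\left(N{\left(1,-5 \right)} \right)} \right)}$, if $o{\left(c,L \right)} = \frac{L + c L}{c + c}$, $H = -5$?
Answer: $\frac{325}{66} \approx 4.9242$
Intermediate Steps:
$N{\left(g,d \right)} = -1 + d g$ ($N{\left(g,d \right)} = d g - 1 = -1 + d g$)
$p{\left(U \right)} = \frac{1}{-5 + U}$ ($p{\left(U \right)} = \frac{1}{U - 5} = \frac{1}{-5 + U}$)
$o{\left(c,L \right)} = \frac{L + L c}{2 c}$
$- 130 o{\left(-6,p{\left(N{\left(1,-5 \right)} \right)} \right)} = - 130 \frac{1 - 6}{2 \left(-5 - 6\right) \left(-6\right)} = - 130 \cdot \frac{1}{2} \frac{1}{-5 - 6} \left(- \frac{1}{6}\right) \left(-5\right) = - 130 \cdot \frac{1}{2} \frac{1}{-11} \left(- \frac{1}{6}\right) \left(-5\right) = - 130 \cdot \frac{1}{2} \left(- \frac{1}{11}\right) \left(- \frac{1}{6}\right) \left(-5\right) = \left(-130\right) \left(- \frac{5}{132}\right) = \frac{325}{66}$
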